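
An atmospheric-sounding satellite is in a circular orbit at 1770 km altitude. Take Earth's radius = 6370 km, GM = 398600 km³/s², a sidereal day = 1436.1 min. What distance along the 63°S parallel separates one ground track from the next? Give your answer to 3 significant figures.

Semi-major axis a = 6370 + 1770 = 8140 km. Period T = 2π√(a³/μ) = 2π√(8140³/398600) = 7308.8 s = 121.81 min.
Node shift per orbit = (7308.8/86166) × 360° = 30.54°.
Equatorial spacing = 30.54 × 111.2 km/° = 3395 km.
At 63° latitude, spacing = 3395 × cos(63°) = 1541 km.

1540 km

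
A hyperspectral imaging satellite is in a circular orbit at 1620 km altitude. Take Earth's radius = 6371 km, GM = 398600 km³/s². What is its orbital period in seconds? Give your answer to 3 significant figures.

7110 seconds

Semi-major axis a = 6371 + 1620 = 7991 km. Period T = 2π√(a³/μ) = 2π√(7991³/398600) = 7109.1 s = 118.48 min.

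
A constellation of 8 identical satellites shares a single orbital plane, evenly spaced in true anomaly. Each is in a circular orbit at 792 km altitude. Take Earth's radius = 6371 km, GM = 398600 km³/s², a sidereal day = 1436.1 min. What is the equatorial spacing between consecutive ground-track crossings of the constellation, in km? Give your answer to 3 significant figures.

350 km

Semi-major axis a = 6371 + 792 = 7163 km. Period T = 2π√(a³/μ) = 2π√(7163³/398600) = 6033.3 s = 100.55 min.
Single-satellite node shift = (6033.3/86166) × 360° = 25.21°.
With 8 satellites evenly phased, successive equator crossings are 25.21/8 = 3.151° apart.
That is 3.151 × 111.2 = 350 km at the equator.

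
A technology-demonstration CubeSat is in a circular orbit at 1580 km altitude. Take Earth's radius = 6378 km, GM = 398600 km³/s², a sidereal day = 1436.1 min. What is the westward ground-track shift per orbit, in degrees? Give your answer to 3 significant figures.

Semi-major axis a = 6378 + 1580 = 7958 km. Period T = 2π√(a³/μ) = 2π√(7958³/398600) = 7065.1 s = 117.75 min.
During one orbit Earth rotates (7065.1 / 86166) × 360° = 29.52°.

29.5°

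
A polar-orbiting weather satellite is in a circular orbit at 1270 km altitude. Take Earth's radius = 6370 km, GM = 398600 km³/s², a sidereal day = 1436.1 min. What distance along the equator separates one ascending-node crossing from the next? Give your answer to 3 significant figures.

Semi-major axis a = 6370 + 1270 = 7640 km. Period T = 2π√(a³/μ) = 2π√(7640³/398600) = 6645.9 s = 110.76 min.
During one orbit Earth rotates (6645.9 / 86166) × 360° = 27.77°.
At the equator that is 27.77° × (2π·6370/360) km/° = 27.77 × 111.2 = 3087 km.

3090 km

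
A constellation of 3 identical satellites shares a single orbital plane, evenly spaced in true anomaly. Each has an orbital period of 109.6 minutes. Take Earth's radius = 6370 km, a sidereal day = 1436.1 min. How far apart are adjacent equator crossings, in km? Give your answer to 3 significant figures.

T = 109.6 min = 6576.0 s.
Single-satellite node shift = (6576.0/86166) × 360° = 27.47°.
With 3 satellites evenly phased, successive equator crossings are 27.47/3 = 9.158° apart.
That is 9.158 × 111.2 = 1018 km at the equator.

1020 km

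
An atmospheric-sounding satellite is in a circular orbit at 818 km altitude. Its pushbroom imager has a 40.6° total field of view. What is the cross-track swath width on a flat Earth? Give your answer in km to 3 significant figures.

605 km

Half-angle = 40.6°/2 = 20.3°.
Swath width ≈ 2h·tan(θ/2) = 2 × 818 × tan(20.3°) = 605.2 km.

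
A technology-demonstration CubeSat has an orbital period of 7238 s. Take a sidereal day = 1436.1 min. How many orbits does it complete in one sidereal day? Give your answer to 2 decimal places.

11.90

Orbits per sidereal day = 86166 / 7238.0 = 11.905.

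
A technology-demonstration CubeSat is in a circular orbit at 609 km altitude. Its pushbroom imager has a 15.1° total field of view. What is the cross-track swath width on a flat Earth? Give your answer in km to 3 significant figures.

Half-angle = 15.1°/2 = 7.55°.
Swath width ≈ 2h·tan(θ/2) = 2 × 609 × tan(7.55°) = 161.4 km.

161 km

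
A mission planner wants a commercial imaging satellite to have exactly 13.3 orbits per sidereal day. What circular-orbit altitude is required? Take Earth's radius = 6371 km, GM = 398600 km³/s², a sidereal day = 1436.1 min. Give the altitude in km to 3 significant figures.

Required period T = 86166 / 13.3 = 6478.6 s.
From T = 2π√(a³/μ): a = (μ T²/4π²)^(1/3) = (398600 × 6478.6² / 4π²)^(1/3) = 7511 km.
Altitude h = a − R = 7511 − 6371 = 1140 km.

1140 km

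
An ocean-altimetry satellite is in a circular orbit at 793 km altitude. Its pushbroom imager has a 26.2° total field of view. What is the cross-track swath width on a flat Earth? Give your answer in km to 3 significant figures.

Half-angle = 26.2°/2 = 13.1°.
Swath width ≈ 2h·tan(θ/2) = 2 × 793 × tan(13.1°) = 369.1 km.

369 km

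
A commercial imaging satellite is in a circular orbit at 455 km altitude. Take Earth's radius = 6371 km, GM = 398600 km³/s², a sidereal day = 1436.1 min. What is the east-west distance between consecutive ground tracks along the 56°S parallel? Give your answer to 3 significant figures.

1460 km

Semi-major axis a = 6371 + 455 = 6826 km. Period T = 2π√(a³/μ) = 2π√(6826³/398600) = 5612.6 s = 93.54 min.
Node shift per orbit = (5612.6/86166) × 360° = 23.45°.
Equatorial spacing = 23.45 × 111.2 km/° = 2607 km.
At 56° latitude, spacing = 2607 × cos(56°) = 1458 km.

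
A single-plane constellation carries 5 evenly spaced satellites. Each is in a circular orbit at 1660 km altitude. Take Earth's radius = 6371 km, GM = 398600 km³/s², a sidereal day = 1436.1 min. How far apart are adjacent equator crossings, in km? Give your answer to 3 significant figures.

Semi-major axis a = 6371 + 1660 = 8031 km. Period T = 2π√(a³/μ) = 2π√(8031³/398600) = 7162.5 s = 119.38 min.
Single-satellite node shift = (7162.5/86166) × 360° = 29.92°.
With 5 satellites evenly phased, successive equator crossings are 29.92/5 = 5.985° apart.
That is 5.985 × 111.2 = 665 km at the equator.

665 km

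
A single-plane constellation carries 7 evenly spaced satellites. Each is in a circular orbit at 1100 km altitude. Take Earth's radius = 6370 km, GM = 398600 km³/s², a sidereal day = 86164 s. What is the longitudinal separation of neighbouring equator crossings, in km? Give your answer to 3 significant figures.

Semi-major axis a = 6370 + 1100 = 7470 km. Period T = 2π√(a³/μ) = 2π√(7470³/398600) = 6425.3 s = 107.09 min.
Single-satellite node shift = (6425.3/86164) × 360° = 26.85°.
With 7 satellites evenly phased, successive equator crossings are 26.85/7 = 3.835° apart.
That is 3.835 × 111.2 = 426 km at the equator.

426 km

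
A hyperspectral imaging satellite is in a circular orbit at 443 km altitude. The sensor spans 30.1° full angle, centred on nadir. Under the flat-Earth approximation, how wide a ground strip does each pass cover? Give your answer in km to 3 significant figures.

Half-angle = 30.1°/2 = 15.05°.
Swath width ≈ 2h·tan(θ/2) = 2 × 443 × tan(15.05°) = 238.2 km.

238 km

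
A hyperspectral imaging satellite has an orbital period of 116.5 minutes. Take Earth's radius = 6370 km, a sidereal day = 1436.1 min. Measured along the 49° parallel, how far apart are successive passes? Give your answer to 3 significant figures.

T = 116.5 min = 6990.0 s.
Node shift per orbit = (6990.0/86166) × 360° = 29.20°.
Equatorial spacing = 29.20 × 111.2 km/° = 3247 km.
At 49° latitude, spacing = 3247 × cos(49°) = 2130 km.

2130 km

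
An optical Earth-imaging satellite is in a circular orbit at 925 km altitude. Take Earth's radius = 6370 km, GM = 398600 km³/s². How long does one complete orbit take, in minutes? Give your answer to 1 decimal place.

103.3 min

Semi-major axis a = 6370 + 925 = 7295 km. Period T = 2π√(a³/μ) = 2π√(7295³/398600) = 6200.8 s = 103.35 min.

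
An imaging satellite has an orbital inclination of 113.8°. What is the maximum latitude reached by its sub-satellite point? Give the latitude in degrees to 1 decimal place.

Retrograde orbit: the ground track reaches ±(180° − i) = ±(180 − 113.8) = ±66.2°.

66.2°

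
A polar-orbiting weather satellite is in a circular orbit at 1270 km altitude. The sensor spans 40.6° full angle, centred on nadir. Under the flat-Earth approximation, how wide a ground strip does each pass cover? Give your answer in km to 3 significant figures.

Half-angle = 40.6°/2 = 20.3°.
Swath width ≈ 2h·tan(θ/2) = 2 × 1270 × tan(20.3°) = 939.6 km.

940 km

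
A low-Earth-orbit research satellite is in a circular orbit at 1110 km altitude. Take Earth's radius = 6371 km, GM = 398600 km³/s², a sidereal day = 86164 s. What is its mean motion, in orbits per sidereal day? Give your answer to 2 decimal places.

13.38

Semi-major axis a = 6371 + 1110 = 7481 km. Period T = 2π√(a³/μ) = 2π√(7481³/398600) = 6439.5 s = 107.32 min.
Orbits per sidereal day = 86164 / 6439.5 = 13.381.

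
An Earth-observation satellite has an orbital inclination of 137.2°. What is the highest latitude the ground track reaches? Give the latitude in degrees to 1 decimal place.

Retrograde orbit: the ground track reaches ±(180° − i) = ±(180 − 137.2) = ±42.8°.

42.8°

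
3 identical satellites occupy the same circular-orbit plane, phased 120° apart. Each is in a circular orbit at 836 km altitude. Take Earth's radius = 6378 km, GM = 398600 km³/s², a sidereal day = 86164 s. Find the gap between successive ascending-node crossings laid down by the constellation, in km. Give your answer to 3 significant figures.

Semi-major axis a = 6378 + 836 = 7214 km. Period T = 2π√(a³/μ) = 2π√(7214³/398600) = 6097.8 s = 101.63 min.
Single-satellite node shift = (6097.8/86164) × 360° = 25.48°.
With 3 satellites evenly phased, successive equator crossings are 25.48/3 = 8.492° apart.
That is 8.492 × 111.3 = 945 km at the equator.

945 km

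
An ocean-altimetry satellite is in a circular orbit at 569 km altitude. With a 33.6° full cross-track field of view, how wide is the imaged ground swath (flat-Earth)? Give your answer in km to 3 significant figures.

344 km

Half-angle = 33.6°/2 = 16.8°.
Swath width ≈ 2h·tan(θ/2) = 2 × 569 × tan(16.8°) = 343.6 km.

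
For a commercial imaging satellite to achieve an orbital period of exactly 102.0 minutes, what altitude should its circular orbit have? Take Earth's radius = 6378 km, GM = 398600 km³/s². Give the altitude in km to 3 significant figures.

T = 102.0 min = 6120.0 s.
From T = 2π√(a³/μ): a = (μ T²/4π²)^(1/3) = (398600 × 6120.0² / 4π²)^(1/3) = 7231 km.
Altitude h = a − R = 7231 − 6378 = 853 km.

853 km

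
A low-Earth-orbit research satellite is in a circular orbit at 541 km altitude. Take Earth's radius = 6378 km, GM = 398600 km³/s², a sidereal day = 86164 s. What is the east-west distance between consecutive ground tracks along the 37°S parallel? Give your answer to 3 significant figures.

Semi-major axis a = 6378 + 541 = 6919 km. Period T = 2π√(a³/μ) = 2π√(6919³/398600) = 5727.6 s = 95.46 min.
Node shift per orbit = (5727.6/86164) × 360° = 23.93°.
Equatorial spacing = 23.93 × 111.3 km/° = 2664 km.
At 37° latitude, spacing = 2664 × cos(37°) = 2127 km.

2130 km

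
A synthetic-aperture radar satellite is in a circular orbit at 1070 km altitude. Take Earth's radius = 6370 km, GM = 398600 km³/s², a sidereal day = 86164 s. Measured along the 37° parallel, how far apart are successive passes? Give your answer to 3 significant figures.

2370 km

Semi-major axis a = 6370 + 1070 = 7440 km. Period T = 2π√(a³/μ) = 2π√(7440³/398600) = 6386.6 s = 106.44 min.
Node shift per orbit = (6386.6/86164) × 360° = 26.68°.
Equatorial spacing = 26.68 × 111.2 km/° = 2967 km.
At 37° latitude, spacing = 2967 × cos(37°) = 2369 km.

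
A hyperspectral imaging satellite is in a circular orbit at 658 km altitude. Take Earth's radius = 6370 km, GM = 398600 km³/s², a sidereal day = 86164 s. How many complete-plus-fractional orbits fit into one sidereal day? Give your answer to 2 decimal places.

Semi-major axis a = 6370 + 658 = 7028 km. Period T = 2π√(a³/μ) = 2π√(7028³/398600) = 5863.5 s = 97.73 min.
Orbits per sidereal day = 86164 / 5863.5 = 14.695.

14.69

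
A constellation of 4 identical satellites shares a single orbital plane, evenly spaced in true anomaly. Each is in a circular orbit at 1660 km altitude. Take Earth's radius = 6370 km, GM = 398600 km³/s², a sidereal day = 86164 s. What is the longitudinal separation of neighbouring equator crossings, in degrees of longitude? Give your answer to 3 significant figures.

7.48°

Semi-major axis a = 6370 + 1660 = 8030 km. Period T = 2π√(a³/μ) = 2π√(8030³/398600) = 7161.2 s = 119.35 min.
Single-satellite node shift = (7161.2/86164) × 360° = 29.92°.
With 4 satellites evenly phased, successive equator crossings are 29.92/4 = 7.480° apart.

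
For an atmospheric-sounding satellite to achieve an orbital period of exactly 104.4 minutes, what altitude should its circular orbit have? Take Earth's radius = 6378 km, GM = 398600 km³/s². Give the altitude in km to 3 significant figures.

966 km

T = 104.4 min = 6264.0 s.
From T = 2π√(a³/μ): a = (μ T²/4π²)^(1/3) = (398600 × 6264.0² / 4π²)^(1/3) = 7344 km.
Altitude h = a − R = 7344 − 6378 = 966 km.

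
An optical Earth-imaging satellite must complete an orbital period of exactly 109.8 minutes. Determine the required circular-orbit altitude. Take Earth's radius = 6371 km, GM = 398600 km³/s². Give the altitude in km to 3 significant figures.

1220 km

T = 109.8 min = 6588.0 s.
From T = 2π√(a³/μ): a = (μ T²/4π²)^(1/3) = (398600 × 6588.0² / 4π²)^(1/3) = 7596 km.
Altitude h = a − R = 7596 − 6371 = 1225 km.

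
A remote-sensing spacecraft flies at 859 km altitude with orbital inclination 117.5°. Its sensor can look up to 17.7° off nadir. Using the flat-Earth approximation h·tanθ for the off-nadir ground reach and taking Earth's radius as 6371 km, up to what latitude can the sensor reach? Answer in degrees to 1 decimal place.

65.0°

Retrograde orbit: the ground track reaches ±(180° − i) = ±(180 − 117.5) = ±62.5°.
Sensor half-swath on the ground ≈ 859·tan(17.7°) = 274 km = 2.47° of latitude.
Maximum observable latitude ≈ 62.5 + 2.47 = 65.0°.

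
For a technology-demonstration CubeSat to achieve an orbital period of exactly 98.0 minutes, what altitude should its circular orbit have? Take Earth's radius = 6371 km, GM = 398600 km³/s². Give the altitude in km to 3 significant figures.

670 km

T = 98.0 min = 5880.0 s.
From T = 2π√(a³/μ): a = (μ T²/4π²)^(1/3) = (398600 × 5880.0² / 4π²)^(1/3) = 7041 km.
Altitude h = a − R = 7041 − 6371 = 670 km.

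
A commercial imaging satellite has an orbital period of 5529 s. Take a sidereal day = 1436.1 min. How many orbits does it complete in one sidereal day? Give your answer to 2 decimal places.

Orbits per sidereal day = 86166 / 5529.0 = 15.584.

15.58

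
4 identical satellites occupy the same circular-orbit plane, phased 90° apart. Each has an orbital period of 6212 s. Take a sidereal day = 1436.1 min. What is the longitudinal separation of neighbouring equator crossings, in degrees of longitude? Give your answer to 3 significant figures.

Single-satellite node shift = (6212.0/86166) × 360° = 25.95°.
With 4 satellites evenly phased, successive equator crossings are 25.95/4 = 6.488° apart.

6.49°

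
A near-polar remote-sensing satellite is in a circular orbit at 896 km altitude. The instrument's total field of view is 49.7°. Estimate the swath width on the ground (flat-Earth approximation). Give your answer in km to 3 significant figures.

830 km

Half-angle = 49.7°/2 = 24.85°.
Swath width ≈ 2h·tan(θ/2) = 2 × 896 × tan(24.85°) = 829.9 km.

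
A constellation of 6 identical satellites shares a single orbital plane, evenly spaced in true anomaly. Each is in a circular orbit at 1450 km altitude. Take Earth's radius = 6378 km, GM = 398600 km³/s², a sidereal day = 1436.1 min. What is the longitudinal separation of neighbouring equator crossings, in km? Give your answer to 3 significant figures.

Semi-major axis a = 6378 + 1450 = 7828 km. Period T = 2π√(a³/μ) = 2π√(7828³/398600) = 6892.7 s = 114.88 min.
Single-satellite node shift = (6892.7/86166) × 360° = 28.80°.
With 6 satellites evenly phased, successive equator crossings are 28.80/6 = 4.800° apart.
That is 4.800 × 111.3 = 534 km at the equator.

534 km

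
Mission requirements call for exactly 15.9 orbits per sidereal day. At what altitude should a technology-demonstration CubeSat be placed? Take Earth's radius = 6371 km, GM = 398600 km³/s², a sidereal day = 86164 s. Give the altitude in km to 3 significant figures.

297 km

Required period T = 86164 / 15.9 = 5419.1 s.
From T = 2π√(a³/μ): a = (μ T²/4π²)^(1/3) = (398600 × 5419.1² / 4π²)^(1/3) = 6668 km.
Altitude h = a − R = 6668 − 6371 = 297 km.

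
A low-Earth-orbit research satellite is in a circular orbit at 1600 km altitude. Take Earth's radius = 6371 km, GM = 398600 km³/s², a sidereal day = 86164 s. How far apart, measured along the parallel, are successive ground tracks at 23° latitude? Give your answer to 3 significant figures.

Semi-major axis a = 6371 + 1600 = 7971 km. Period T = 2π√(a³/μ) = 2π√(7971³/398600) = 7082.4 s = 118.04 min.
Node shift per orbit = (7082.4/86164) × 360° = 29.59°.
Equatorial spacing = 29.59 × 111.2 km/° = 3290 km.
At 23° latitude, spacing = 3290 × cos(23°) = 3029 km.

3030 km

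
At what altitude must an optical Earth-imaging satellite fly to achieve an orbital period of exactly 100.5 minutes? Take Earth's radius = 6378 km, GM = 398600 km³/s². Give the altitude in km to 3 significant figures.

T = 100.5 min = 6030.0 s.
From T = 2π√(a³/μ): a = (μ T²/4π²)^(1/3) = (398600 × 6030.0² / 4π²)^(1/3) = 7160 km.
Altitude h = a − R = 7160 − 6378 = 782 km.

782 km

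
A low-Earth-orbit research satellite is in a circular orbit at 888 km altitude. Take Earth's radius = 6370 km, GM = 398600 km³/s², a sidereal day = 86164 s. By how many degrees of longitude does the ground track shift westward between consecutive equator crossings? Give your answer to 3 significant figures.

25.7°

Semi-major axis a = 6370 + 888 = 7258 km. Period T = 2π√(a³/μ) = 2π√(7258³/398600) = 6153.7 s = 102.56 min.
During one orbit Earth rotates (6153.7 / 86164) × 360° = 25.71°.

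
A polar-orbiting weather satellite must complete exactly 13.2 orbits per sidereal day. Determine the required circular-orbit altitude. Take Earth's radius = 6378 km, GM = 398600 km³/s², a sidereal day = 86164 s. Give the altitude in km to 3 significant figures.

Required period T = 86164 / 13.2 = 6527.6 s.
From T = 2π√(a³/μ): a = (μ T²/4π²)^(1/3) = (398600 × 6527.6² / 4π²)^(1/3) = 7549 km.
Altitude h = a − R = 7549 − 6378 = 1171 km.

1170 km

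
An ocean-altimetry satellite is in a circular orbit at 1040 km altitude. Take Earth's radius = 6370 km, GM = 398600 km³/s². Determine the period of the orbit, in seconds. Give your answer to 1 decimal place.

6348.0 seconds

Semi-major axis a = 6370 + 1040 = 7410 km. Period T = 2π√(a³/μ) = 2π√(7410³/398600) = 6348.0 s = 105.80 min.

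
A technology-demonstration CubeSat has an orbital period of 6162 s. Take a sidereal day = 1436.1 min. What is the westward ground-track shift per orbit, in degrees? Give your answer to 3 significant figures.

25.7°

During one orbit Earth rotates (6162.0 / 86166) × 360° = 25.74°.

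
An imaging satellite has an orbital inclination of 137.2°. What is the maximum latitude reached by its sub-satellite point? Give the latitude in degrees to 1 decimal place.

Retrograde orbit: the ground track reaches ±(180° − i) = ±(180 − 137.2) = ±42.8°.

42.8°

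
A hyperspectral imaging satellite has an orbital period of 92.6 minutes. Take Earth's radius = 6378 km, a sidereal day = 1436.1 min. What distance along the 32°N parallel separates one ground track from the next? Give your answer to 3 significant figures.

2190 km

T = 92.6 min = 5556.0 s.
Node shift per orbit = (5556.0/86166) × 360° = 23.21°.
Equatorial spacing = 23.21 × 111.3 km/° = 2584 km.
At 32° latitude, spacing = 2584 × cos(32°) = 2191 km.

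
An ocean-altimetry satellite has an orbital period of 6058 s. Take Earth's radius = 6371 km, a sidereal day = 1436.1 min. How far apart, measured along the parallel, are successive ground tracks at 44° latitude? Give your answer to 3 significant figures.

2020 km

Node shift per orbit = (6058.0/86166) × 360° = 25.31°.
Equatorial spacing = 25.31 × 111.2 km/° = 2814 km.
At 44° latitude, spacing = 2814 × cos(44°) = 2024 km.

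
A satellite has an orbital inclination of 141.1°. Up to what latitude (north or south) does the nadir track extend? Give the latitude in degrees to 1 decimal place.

38.9°

Retrograde orbit: the ground track reaches ±(180° − i) = ±(180 − 141.1) = ±38.9°.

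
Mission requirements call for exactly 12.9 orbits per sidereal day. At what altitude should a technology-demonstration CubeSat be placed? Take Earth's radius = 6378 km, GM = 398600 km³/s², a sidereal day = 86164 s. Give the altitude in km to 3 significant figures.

Required period T = 86164 / 12.9 = 6679.4 s.
From T = 2π√(a³/μ): a = (μ T²/4π²)^(1/3) = (398600 × 6679.4² / 4π²)^(1/3) = 7666 km.
Altitude h = a − R = 7666 − 6378 = 1288 km.

1290 km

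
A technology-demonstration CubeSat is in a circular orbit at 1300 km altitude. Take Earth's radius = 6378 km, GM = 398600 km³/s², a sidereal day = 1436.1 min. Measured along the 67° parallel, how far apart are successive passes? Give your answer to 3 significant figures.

Semi-major axis a = 6378 + 1300 = 7678 km. Period T = 2π√(a³/μ) = 2π√(7678³/398600) = 6695.5 s = 111.59 min.
Node shift per orbit = (6695.5/86166) × 360° = 27.97°.
Equatorial spacing = 27.97 × 111.3 km/° = 3114 km.
At 67° latitude, spacing = 3114 × cos(67°) = 1217 km.

1220 km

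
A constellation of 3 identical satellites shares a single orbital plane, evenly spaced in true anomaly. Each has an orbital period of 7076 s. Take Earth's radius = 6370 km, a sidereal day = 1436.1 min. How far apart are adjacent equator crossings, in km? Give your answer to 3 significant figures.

1100 km

Single-satellite node shift = (7076.0/86166) × 360° = 29.56°.
With 3 satellites evenly phased, successive equator crossings are 29.56/3 = 9.854° apart.
That is 9.854 × 111.2 = 1096 km at the equator.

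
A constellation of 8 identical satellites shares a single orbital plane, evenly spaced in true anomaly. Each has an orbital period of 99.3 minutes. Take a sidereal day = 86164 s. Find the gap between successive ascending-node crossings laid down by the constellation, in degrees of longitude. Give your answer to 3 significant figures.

T = 99.3 min = 5958.0 s.
Single-satellite node shift = (5958.0/86164) × 360° = 24.89°.
With 8 satellites evenly phased, successive equator crossings are 24.89/8 = 3.112° apart.

3.11°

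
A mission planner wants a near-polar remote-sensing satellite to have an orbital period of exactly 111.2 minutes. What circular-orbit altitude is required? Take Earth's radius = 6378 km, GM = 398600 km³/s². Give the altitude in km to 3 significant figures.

1280 km

T = 111.2 min = 6672.0 s.
From T = 2π√(a³/μ): a = (μ T²/4π²)^(1/3) = (398600 × 6672.0² / 4π²)^(1/3) = 7660 km.
Altitude h = a − R = 7660 − 6378 = 1282 km.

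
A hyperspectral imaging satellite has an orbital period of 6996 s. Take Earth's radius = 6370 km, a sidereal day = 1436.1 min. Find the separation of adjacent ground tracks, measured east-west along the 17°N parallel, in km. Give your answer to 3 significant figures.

Node shift per orbit = (6996.0/86166) × 360° = 29.23°.
Equatorial spacing = 29.23 × 111.2 km/° = 3250 km.
At 17° latitude, spacing = 3250 × cos(17°) = 3108 km.

3110 km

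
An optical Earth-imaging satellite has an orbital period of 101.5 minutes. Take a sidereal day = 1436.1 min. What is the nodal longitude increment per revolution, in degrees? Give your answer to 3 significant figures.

T = 101.5 min = 6090.0 s.
During one orbit Earth rotates (6090.0 / 86166) × 360° = 25.44°.

25.4°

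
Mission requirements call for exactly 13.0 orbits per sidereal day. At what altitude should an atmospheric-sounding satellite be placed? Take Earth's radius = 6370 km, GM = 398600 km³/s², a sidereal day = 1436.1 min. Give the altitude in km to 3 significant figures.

1260 km

Required period T = 86166 / 13.0 = 6628.2 s.
From T = 2π√(a³/μ): a = (μ T²/4π²)^(1/3) = (398600 × 6628.2² / 4π²)^(1/3) = 7626 km.
Altitude h = a − R = 7626 − 6370 = 1256 km.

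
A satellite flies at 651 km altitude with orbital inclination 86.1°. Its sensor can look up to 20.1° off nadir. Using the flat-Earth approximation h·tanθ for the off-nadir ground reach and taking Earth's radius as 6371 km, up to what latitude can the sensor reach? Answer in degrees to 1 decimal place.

88.2°

For a prograde orbit the ground track reaches latitude ±i = ±86.1°.
Sensor half-swath on the ground ≈ 651·tan(20.1°) = 238 km = 2.14° of latitude.
Maximum observable latitude ≈ 86.1 + 2.14 = 88.2°.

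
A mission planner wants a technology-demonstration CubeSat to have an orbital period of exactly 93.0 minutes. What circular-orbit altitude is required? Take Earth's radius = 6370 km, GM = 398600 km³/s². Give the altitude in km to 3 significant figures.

T = 93.0 min = 5580.0 s.
From T = 2π√(a³/μ): a = (μ T²/4π²)^(1/3) = (398600 × 5580.0² / 4π²)^(1/3) = 6800 km.
Altitude h = a − R = 6800 − 6370 = 430 km.

430 km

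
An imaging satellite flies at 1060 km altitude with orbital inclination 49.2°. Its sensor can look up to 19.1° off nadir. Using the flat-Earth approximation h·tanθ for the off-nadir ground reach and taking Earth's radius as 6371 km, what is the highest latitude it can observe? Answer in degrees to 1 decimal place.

For a prograde orbit the ground track reaches latitude ±i = ±49.2°.
Sensor half-swath on the ground ≈ 1060·tan(19.1°) = 367 km = 3.30° of latitude.
Maximum observable latitude ≈ 49.2 + 3.30 = 52.5°.

52.5°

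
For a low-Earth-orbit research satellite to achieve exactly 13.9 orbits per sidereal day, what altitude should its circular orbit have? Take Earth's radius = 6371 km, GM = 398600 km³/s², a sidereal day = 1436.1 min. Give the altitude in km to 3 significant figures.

923 km

Required period T = 86166 / 13.9 = 6199.0 s.
From T = 2π√(a³/μ): a = (μ T²/4π²)^(1/3) = (398600 × 6199.0² / 4π²)^(1/3) = 7294 km.
Altitude h = a − R = 7294 − 6371 = 923 km.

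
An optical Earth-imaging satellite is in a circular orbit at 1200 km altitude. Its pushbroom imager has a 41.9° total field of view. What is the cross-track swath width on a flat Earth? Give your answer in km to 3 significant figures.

919 km

Half-angle = 41.9°/2 = 20.95°.
Swath width ≈ 2h·tan(θ/2) = 2 × 1200 × tan(20.95°) = 918.9 km.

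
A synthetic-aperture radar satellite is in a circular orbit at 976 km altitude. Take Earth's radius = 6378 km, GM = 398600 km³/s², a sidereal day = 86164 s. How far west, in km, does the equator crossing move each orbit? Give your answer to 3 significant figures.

2920 km

Semi-major axis a = 6378 + 976 = 7354 km. Period T = 2π√(a³/μ) = 2π√(7354³/398600) = 6276.2 s = 104.60 min.
During one orbit Earth rotates (6276.2 / 86164) × 360° = 26.22°.
At the equator that is 26.22° × (2π·6378/360) km/° = 26.22 × 111.3 = 2919 km.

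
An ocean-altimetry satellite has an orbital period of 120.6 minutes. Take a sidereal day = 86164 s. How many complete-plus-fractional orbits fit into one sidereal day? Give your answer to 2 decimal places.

T = 120.6 min = 7236.0 s.
Orbits per sidereal day = 86164 / 7236.0 = 11.908.

11.91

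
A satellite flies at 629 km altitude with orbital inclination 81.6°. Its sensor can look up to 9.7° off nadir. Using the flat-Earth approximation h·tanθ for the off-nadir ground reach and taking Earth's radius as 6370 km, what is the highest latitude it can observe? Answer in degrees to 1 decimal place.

82.6°

For a prograde orbit the ground track reaches latitude ±i = ±81.6°.
Sensor half-swath on the ground ≈ 629·tan(9.7°) = 108 km = 0.97° of latitude.
Maximum observable latitude ≈ 81.6 + 0.97 = 82.6°.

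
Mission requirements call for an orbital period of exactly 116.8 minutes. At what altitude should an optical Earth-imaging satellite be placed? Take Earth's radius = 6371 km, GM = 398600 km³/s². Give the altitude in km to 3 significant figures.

T = 116.8 min = 7008.0 s.
From T = 2π√(a³/μ): a = (μ T²/4π²)^(1/3) = (398600 × 7008.0² / 4π²)^(1/3) = 7915 km.
Altitude h = a − R = 7915 − 6371 = 1544 km.

1540 km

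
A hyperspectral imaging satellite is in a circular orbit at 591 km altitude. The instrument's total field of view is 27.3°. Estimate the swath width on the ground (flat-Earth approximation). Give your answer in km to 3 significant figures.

287 km

Half-angle = 27.3°/2 = 13.65°.
Swath width ≈ 2h·tan(θ/2) = 2 × 591 × tan(13.65°) = 287.0 km.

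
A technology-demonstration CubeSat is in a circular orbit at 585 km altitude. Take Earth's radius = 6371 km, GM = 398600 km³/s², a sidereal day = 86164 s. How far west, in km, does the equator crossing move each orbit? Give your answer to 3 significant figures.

2680 km

Semi-major axis a = 6371 + 585 = 6956 km. Period T = 2π√(a³/μ) = 2π√(6956³/398600) = 5773.7 s = 96.23 min.
During one orbit Earth rotates (5773.7 / 86164) × 360° = 24.12°.
At the equator that is 24.12° × (2π·6371/360) km/° = 24.12 × 111.2 = 2682 km.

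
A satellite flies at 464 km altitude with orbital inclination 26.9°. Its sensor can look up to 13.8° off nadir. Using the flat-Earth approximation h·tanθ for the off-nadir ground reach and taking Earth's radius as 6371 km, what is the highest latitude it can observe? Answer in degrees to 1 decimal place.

27.9°

For a prograde orbit the ground track reaches latitude ±i = ±26.9°.
Sensor half-swath on the ground ≈ 464·tan(13.8°) = 114 km = 1.02° of latitude.
Maximum observable latitude ≈ 26.9 + 1.02 = 27.9°.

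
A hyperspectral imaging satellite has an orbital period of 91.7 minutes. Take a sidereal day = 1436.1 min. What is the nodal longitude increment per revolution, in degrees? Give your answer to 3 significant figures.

23.0°

T = 91.7 min = 5502.0 s.
During one orbit Earth rotates (5502.0 / 86166) × 360° = 22.99°.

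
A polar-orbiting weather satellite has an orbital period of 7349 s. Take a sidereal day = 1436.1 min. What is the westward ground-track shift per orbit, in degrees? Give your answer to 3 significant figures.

During one orbit Earth rotates (7349.0 / 86166) × 360° = 30.70°.

30.7°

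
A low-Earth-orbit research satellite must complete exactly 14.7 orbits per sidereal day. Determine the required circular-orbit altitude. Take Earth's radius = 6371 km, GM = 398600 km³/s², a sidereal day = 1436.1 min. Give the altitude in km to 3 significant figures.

655 km

Required period T = 86166 / 14.7 = 5861.6 s.
From T = 2π√(a³/μ): a = (μ T²/4π²)^(1/3) = (398600 × 5861.6² / 4π²)^(1/3) = 7026 km.
Altitude h = a − R = 7026 − 6371 = 655 km.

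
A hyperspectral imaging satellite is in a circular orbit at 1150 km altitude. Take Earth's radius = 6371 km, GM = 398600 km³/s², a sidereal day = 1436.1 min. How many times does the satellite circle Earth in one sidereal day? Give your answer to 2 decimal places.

13.27

Semi-major axis a = 6371 + 1150 = 7521 km. Period T = 2π√(a³/μ) = 2π√(7521³/398600) = 6491.2 s = 108.19 min.
Orbits per sidereal day = 86166 / 6491.2 = 13.274.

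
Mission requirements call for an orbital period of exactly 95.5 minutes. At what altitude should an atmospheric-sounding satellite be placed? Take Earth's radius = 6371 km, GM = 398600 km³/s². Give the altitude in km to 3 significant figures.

T = 95.5 min = 5730.0 s.
From T = 2π√(a³/μ): a = (μ T²/4π²)^(1/3) = (398600 × 5730.0² / 4π²)^(1/3) = 6921 km.
Altitude h = a − R = 6921 − 6371 = 550 km.

550 km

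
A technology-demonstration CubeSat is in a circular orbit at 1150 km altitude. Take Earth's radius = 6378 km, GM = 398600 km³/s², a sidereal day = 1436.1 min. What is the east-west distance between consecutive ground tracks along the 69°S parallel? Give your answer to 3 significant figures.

Semi-major axis a = 6378 + 1150 = 7528 km. Period T = 2π√(a³/μ) = 2π√(7528³/398600) = 6500.3 s = 108.34 min.
Node shift per orbit = (6500.3/86166) × 360° = 27.16°.
Equatorial spacing = 27.16 × 111.3 km/° = 3023 km.
At 69° latitude, spacing = 3023 × cos(69°) = 1083 km.

1080 km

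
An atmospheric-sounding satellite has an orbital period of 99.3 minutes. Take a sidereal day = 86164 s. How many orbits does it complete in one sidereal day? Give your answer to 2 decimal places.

T = 99.3 min = 5958.0 s.
Orbits per sidereal day = 86164 / 5958.0 = 14.462.

14.46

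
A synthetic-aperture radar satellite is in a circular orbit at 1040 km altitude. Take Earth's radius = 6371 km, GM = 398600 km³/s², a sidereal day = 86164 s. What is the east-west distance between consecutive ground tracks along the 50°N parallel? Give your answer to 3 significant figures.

1900 km

Semi-major axis a = 6371 + 1040 = 7411 km. Period T = 2π√(a³/μ) = 2π√(7411³/398600) = 6349.3 s = 105.82 min.
Node shift per orbit = (6349.3/86164) × 360° = 26.53°.
Equatorial spacing = 26.53 × 111.2 km/° = 2950 km.
At 50° latitude, spacing = 2950 × cos(50°) = 1896 km.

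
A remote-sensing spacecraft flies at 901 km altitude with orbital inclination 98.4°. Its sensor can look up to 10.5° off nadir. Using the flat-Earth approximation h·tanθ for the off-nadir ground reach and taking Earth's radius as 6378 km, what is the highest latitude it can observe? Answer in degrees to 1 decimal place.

Retrograde orbit: the ground track reaches ±(180° − i) = ±(180 − 98.4) = ±81.6°.
Sensor half-swath on the ground ≈ 901·tan(10.5°) = 167 km = 1.50° of latitude.
Maximum observable latitude ≈ 81.6 + 1.50 = 83.1°.

83.1°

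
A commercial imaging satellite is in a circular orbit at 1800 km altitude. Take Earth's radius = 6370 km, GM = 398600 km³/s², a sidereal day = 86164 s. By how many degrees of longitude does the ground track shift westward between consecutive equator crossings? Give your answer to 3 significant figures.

30.7°

Semi-major axis a = 6370 + 1800 = 8170 km. Period T = 2π√(a³/μ) = 2π√(8170³/398600) = 7349.3 s = 122.49 min.
During one orbit Earth rotates (7349.3 / 86164) × 360° = 30.71°.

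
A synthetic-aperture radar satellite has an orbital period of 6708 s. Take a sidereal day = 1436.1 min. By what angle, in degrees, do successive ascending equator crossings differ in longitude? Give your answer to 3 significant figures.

During one orbit Earth rotates (6708.0 / 86166) × 360° = 28.03°.

28.0°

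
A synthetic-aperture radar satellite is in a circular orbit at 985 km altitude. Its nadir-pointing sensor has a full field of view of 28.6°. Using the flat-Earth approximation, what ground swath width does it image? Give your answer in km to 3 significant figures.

Half-angle = 28.6°/2 = 14.3°.
Swath width ≈ 2h·tan(θ/2) = 2 × 985 × tan(14.3°) = 502.1 km.

502 km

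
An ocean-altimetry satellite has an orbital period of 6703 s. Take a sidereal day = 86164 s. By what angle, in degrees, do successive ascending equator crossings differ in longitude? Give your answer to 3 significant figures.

During one orbit Earth rotates (6703.0 / 86164) × 360° = 28.01°.

28.0°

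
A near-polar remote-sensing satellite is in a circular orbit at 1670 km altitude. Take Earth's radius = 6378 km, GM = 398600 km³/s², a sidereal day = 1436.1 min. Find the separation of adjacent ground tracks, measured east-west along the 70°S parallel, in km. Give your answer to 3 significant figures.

1140 km

Semi-major axis a = 6378 + 1670 = 8048 km. Period T = 2π√(a³/μ) = 2π√(8048³/398600) = 7185.3 s = 119.75 min.
Node shift per orbit = (7185.3/86166) × 360° = 30.02°.
Equatorial spacing = 30.02 × 111.3 km/° = 3342 km.
At 70° latitude, spacing = 3342 × cos(70°) = 1143 km.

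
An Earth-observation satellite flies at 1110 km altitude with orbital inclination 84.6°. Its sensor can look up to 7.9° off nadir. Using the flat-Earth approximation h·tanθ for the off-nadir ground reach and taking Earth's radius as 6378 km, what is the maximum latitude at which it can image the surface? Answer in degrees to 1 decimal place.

86.0°

For a prograde orbit the ground track reaches latitude ±i = ±84.6°.
Sensor half-swath on the ground ≈ 1110·tan(7.9°) = 154 km = 1.38° of latitude.
Maximum observable latitude ≈ 84.6 + 1.38 = 86.0°.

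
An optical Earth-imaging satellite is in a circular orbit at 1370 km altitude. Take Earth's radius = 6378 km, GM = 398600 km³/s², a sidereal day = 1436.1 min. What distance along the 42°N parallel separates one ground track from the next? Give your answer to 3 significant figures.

Semi-major axis a = 6378 + 1370 = 7748 km. Period T = 2π√(a³/μ) = 2π√(7748³/398600) = 6787.3 s = 113.12 min.
Node shift per orbit = (6787.3/86166) × 360° = 28.36°.
Equatorial spacing = 28.36 × 111.3 km/° = 3157 km.
At 42° latitude, spacing = 3157 × cos(42°) = 2346 km.

2350 km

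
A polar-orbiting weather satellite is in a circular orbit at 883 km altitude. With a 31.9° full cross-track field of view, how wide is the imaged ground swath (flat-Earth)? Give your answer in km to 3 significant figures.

505 km

Half-angle = 31.9°/2 = 15.95°.
Swath width ≈ 2h·tan(θ/2) = 2 × 883 × tan(15.95°) = 504.7 km.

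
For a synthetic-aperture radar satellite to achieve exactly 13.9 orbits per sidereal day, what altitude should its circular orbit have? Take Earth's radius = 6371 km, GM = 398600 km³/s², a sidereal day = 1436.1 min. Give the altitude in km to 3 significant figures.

923 km

Required period T = 86166 / 13.9 = 6199.0 s.
From T = 2π√(a³/μ): a = (μ T²/4π²)^(1/3) = (398600 × 6199.0² / 4π²)^(1/3) = 7294 km.
Altitude h = a − R = 7294 − 6371 = 923 km.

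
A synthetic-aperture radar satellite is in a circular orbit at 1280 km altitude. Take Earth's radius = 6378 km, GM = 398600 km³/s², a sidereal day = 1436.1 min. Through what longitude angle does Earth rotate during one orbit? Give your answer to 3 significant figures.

Semi-major axis a = 6378 + 1280 = 7658 km. Period T = 2π√(a³/μ) = 2π√(7658³/398600) = 6669.4 s = 111.16 min.
During one orbit Earth rotates (6669.4 / 86166) × 360° = 27.86°.

27.9°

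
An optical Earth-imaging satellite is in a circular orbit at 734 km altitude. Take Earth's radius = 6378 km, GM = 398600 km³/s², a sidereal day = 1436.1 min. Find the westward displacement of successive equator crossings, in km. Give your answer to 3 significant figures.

2780 km

Semi-major axis a = 6378 + 734 = 7112 km. Period T = 2π√(a³/μ) = 2π√(7112³/398600) = 5969.0 s = 99.48 min.
During one orbit Earth rotates (5969.0 / 86166) × 360° = 24.94°.
At the equator that is 24.94° × (2π·6378/360) km/° = 24.94 × 111.3 = 2776 km.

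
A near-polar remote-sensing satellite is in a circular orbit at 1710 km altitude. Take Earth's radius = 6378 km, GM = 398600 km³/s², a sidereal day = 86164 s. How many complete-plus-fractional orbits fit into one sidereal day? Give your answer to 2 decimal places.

11.90

Semi-major axis a = 6378 + 1710 = 8088 km. Period T = 2π√(a³/μ) = 2π√(8088³/398600) = 7238.9 s = 120.65 min.
Orbits per sidereal day = 86164 / 7238.9 = 11.903.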